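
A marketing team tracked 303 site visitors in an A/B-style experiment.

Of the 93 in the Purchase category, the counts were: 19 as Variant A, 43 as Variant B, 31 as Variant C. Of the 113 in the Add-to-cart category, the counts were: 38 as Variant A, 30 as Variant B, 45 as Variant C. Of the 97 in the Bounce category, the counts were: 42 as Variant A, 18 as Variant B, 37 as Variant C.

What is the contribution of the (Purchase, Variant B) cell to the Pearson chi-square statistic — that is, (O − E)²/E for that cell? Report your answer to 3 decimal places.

8.130

Row total (Purchase) = 93; column total (Variant B) = 91; N = 303.
Expected count E = 93 × 91 / 303 = 27.9307.
Contribution = (O − E)²/E = (43 − 27.9307)² / 27.9307 = 8.130.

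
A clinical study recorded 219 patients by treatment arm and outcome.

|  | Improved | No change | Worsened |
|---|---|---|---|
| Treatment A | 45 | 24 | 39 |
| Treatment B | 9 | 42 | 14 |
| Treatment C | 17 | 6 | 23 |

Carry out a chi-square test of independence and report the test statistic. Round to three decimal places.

45.615

Row totals: 108, 65, 46. Column totals: 71, 72, 76. Grand total N = 219.
Expected counts (row total × column total / N):
  Treatment A, Improved: 108×71/219 = 35.0137
  Treatment A, No change: 108×72/219 = 35.5068
  Treatment A, Worsened: 108×76/219 = 37.4795
  Treatment B, Improved: 65×71/219 = 21.0731
  Treatment B, No change: 65×72/219 = 21.3699
  Treatment B, Worsened: 65×76/219 = 22.5571
  Treatment C, Improved: 46×71/219 = 14.9132
  Treatment C, No change: 46×72/219 = 15.1233
  Treatment C, Worsened: 46×76/219 = 15.9635
Contributions (O − E)²/E:
  (45 − 35.0137)²/35.0137 = 2.8482
  (24 − 35.5068)²/35.5068 = 3.7290
  (39 − 37.4795)²/37.4795 = 0.0617
  (9 − 21.0731)²/21.0731 = 6.9169
  (42 − 21.3699)²/21.3699 = 19.9159
  (14 − 22.5571)²/22.5571 = 3.2462
  (17 − 14.9132)²/14.9132 = 0.2920
  (6 − 15.1233)²/15.1233 = 5.5037
  (23 − 15.9635)²/15.9635 = 3.1016
χ² = 2.8482 + 3.7290 + 0.0617 + 6.9169 + 19.9159 + 3.2462 + 0.2920 + 5.5037 + 3.1016 = 45.615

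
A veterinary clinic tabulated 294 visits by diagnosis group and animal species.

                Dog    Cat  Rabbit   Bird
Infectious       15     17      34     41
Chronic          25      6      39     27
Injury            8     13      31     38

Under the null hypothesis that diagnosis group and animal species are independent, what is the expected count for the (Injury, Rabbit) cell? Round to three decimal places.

31.837

Row total (Injury) = 90; column total (Rabbit) = 104; grand total N = 294.
Expected count = (row total × column total) / N = 90 × 104 / 294 = 31.837.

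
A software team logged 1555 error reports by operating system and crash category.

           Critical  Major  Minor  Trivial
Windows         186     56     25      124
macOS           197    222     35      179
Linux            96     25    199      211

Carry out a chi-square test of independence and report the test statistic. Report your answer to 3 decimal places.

429.111

Row totals: 391, 633, 531. Column totals: 479, 303, 259, 514. Grand total N = 1555.
Expected counts (row total × column total / N):
  Windows, Critical: 391×479/1555 = 120.4431
  Windows, Major: 391×303/1555 = 76.1884
  Windows, Minor: 391×259/1555 = 65.1248
  Windows, Trivial: 391×514/1555 = 129.2437
  macOS, Critical: 633×479/1555 = 194.9884
  macOS, Major: 633×303/1555 = 123.3434
  macOS, Minor: 633×259/1555 = 105.4322
  macOS, Trivial: 633×514/1555 = 209.2360
  Linux, Critical: 531×479/1555 = 163.5685
  Linux, Major: 531×303/1555 = 103.4682
  Linux, Minor: 531×259/1555 = 88.4431
  Linux, Trivial: 531×514/1555 = 175.5203
Contributions (O − E)²/E:
  (186 − 120.4431)²/120.4431 = 35.6825
  (56 − 76.1884)²/76.1884 = 5.3495
  (25 − 65.1248)²/65.1248 = 24.7218
  (124 − 129.2437)²/129.2437 = 0.2127
  (197 − 194.9884)²/194.9884 = 0.0208
  (222 − 123.3434)²/123.3434 = 78.9108
  (35 − 105.4322)²/105.4322 = 47.0510
  (179 − 209.2360)²/209.2360 = 4.3693
  (96 − 163.5685)²/163.5685 = 27.9119
  (25 − 103.4682)²/103.4682 = 59.5087
  (199 − 88.4431)²/88.4431 = 138.1999
  (211 − 175.5203)²/175.5203 = 7.1719
χ² = 35.6825 + 5.3495 + 24.7218 + 0.2127 + 0.0208 + 78.9108 + 47.0510 + 4.3693 + 27.9119 + 59.5087 + 138.1999 + 7.1719 = 429.111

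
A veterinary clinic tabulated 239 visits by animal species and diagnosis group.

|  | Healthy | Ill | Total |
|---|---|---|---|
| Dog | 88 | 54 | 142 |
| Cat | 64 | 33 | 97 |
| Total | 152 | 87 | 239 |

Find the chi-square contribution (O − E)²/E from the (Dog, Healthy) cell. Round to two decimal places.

Row total (Dog) = 142; column total (Healthy) = 152; N = 239.
Expected count E = 142 × 152 / 239 = 90.310.
Contribution = (O − E)²/E = (88 − 90.310)² / 90.310 = 0.06.

0.06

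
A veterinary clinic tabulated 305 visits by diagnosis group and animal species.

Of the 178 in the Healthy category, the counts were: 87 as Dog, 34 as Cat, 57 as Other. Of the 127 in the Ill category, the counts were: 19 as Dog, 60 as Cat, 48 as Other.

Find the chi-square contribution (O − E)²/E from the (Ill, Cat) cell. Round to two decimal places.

Row total (Ill) = 127; column total (Cat) = 94; N = 305.
Expected count E = 127 × 94 / 305 = 39.141.
Contribution = (O − E)²/E = (60 − 39.141)² / 39.141 = 11.12.

11.12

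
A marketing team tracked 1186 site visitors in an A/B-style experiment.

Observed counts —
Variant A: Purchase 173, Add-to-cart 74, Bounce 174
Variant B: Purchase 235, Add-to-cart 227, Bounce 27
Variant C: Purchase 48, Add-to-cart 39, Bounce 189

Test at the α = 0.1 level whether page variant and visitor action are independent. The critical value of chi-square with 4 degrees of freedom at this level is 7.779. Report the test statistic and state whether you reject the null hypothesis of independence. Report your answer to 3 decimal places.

Row totals: 421, 489, 276. Column totals: 456, 340, 390. Grand total N = 1186.
Expected counts (row total × column total / N):
  Variant A, Purchase: 421×456/1186 = 161.86847
  Variant A, Add-to-cart: 421×340/1186 = 120.69140
  Variant A, Bounce: 421×390/1186 = 138.44013
  Variant B, Purchase: 489×456/1186 = 188.01349
  Variant B, Add-to-cart: 489×340/1186 = 140.18550
  Variant B, Bounce: 489×390/1186 = 160.80101
  Variant C, Purchase: 276×456/1186 = 106.11804
  Variant C, Add-to-cart: 276×340/1186 = 79.12310
  Variant C, Bounce: 276×390/1186 = 90.75885
Contributions (O − E)²/E:
  (173 − 161.86847)²/161.86847 = 0.7655
  (74 − 120.69140)²/120.69140 = 18.0633
  (174 − 138.44013)²/138.44013 = 9.1339
  (235 − 188.01349)²/188.01349 = 11.7424
  (227 − 140.18550)²/140.18550 = 53.7627
  (27 − 160.80101)²/160.80101 = 111.3346
  (48 − 106.11804)²/106.11804 = 31.8297
  (39 − 79.12310)²/79.12310 = 20.3463
  (189 − 90.75885)²/90.75885 = 106.3403
χ² = 0.7655 + 18.0633 + 9.1339 + 11.7424 + 53.7627 + 111.3346 + 31.8297 + 20.3463 + 106.3403 = 363.319
df = (3−1)(3−1) = 4. Since 363.319 > 7.779, reject the null hypothesis of independence at α = 0.1.

363.319; reject H₀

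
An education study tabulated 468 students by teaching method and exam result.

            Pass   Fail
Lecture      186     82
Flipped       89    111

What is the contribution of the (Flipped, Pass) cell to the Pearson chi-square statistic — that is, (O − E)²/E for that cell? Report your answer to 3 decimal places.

Row total (Flipped) = 200; column total (Pass) = 275; N = 468.
Expected count E = 200 × 275 / 468 = 117.5214.
Contribution = (O − E)²/E = (89 − 117.5214)² / 117.5214 = 6.922.

6.922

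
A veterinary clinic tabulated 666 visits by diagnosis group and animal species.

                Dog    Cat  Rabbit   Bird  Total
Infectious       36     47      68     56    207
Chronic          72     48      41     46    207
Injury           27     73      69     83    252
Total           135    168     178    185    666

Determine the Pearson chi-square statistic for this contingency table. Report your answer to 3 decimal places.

47.374

Grand total N = 666.
Expected counts (row total × column total / N):
  Infectious, Dog: 207×135/666 = 41.9595
  Infectious, Cat: 207×168/666 = 52.2162
  Infectious, Rabbit: 207×178/666 = 55.3243
  Infectious, Bird: 207×185/666 = 57.5000
  Chronic, Dog: 207×135/666 = 41.9595
  Chronic, Cat: 207×168/666 = 52.2162
  Chronic, Rabbit: 207×178/666 = 55.3243
  Chronic, Bird: 207×185/666 = 57.5000
  Injury, Dog: 252×135/666 = 51.0811
  Injury, Cat: 252×168/666 = 63.5676
  Injury, Rabbit: 252×178/666 = 67.3514
  Injury, Bird: 252×185/666 = 70.0000
Contributions (O − E)²/E:
  (36 − 41.9595)²/41.9595 = 0.8464
  (47 − 52.2162)²/52.2162 = 0.5211
  (68 − 55.3243)²/55.3243 = 2.9042
  (56 − 57.5000)²/57.5000 = 0.0391
  (72 − 41.9595)²/41.9595 = 21.5072
  (48 − 52.2162)²/52.2162 = 0.3404
  (41 − 55.3243)²/55.3243 = 3.7088
  (46 − 57.5000)²/57.5000 = 2.3000
  (27 − 51.0811)²/51.0811 = 11.3525
  (73 − 63.5676)²/63.5676 = 1.3996
  (69 − 67.3514)²/67.3514 = 0.0404
  (83 − 70.0000)²/70.0000 = 2.4143
χ² = 0.8464 + 0.5211 + 2.9042 + 0.0391 + 21.5072 + 0.3404 + 3.7088 + 2.3000 + 11.3525 + 1.3996 + 0.0404 + 2.4143 = 47.374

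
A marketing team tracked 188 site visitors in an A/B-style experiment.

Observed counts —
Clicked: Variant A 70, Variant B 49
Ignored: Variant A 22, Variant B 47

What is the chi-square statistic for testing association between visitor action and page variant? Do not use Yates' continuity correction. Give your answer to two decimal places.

12.68

Row totals: 119, 69. Column totals: 92, 96. Grand total N = 188.
Expected counts (row total × column total / N):
  Clicked, Variant A: 119×92/188 = 58.234
  Clicked, Variant B: 119×96/188 = 60.766
  Ignored, Variant A: 69×92/188 = 33.766
  Ignored, Variant B: 69×96/188 = 35.234
Contributions (O − E)²/E:
  (70 − 58.234)²/58.234 = 2.3773
  (49 − 60.766)²/60.766 = 2.2782
  (22 − 33.766)²/33.766 = 4.0999
  (47 − 35.234)²/35.234 = 3.9291
χ² = 2.3773 + 2.2782 + 4.0999 + 3.9291 = 12.68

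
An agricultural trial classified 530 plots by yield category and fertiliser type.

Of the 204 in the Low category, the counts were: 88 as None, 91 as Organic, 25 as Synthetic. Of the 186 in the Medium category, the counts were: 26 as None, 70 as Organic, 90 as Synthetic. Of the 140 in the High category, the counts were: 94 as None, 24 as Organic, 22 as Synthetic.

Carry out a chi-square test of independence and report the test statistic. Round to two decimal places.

134.06

Row totals: 204, 186, 140. Column totals: 208, 185, 137. Grand total N = 530.
Expected counts (row total × column total / N):
  Low, None: 204×208/530 = 80.060
  Low, Organic: 204×185/530 = 71.208
  Low, Synthetic: 204×137/530 = 52.732
  Medium, None: 186×208/530 = 72.996
  Medium, Organic: 186×185/530 = 64.925
  Medium, Synthetic: 186×137/530 = 48.079
  High, None: 140×208/530 = 54.943
  High, Organic: 140×185/530 = 48.868
  High, Synthetic: 140×137/530 = 36.189
Contributions (O − E)²/E:
  (88 − 80.060)²/80.060 = 0.7875
  (91 − 71.208)²/71.208 = 5.5011
  (25 − 52.732)²/52.732 = 14.5844
  (26 − 72.996)²/72.996 = 30.2568
  (70 − 64.925)²/64.925 = 0.3967
  (90 − 48.079)²/48.079 = 36.5517
  (94 − 54.943)²/54.943 = 27.7642
  (24 − 48.868)²/48.868 = 12.6549
  (22 − 36.189)²/36.189 = 5.5632
χ² = 0.7875 + 5.5011 + 14.5844 + 30.2568 + 0.3967 + 36.5517 + 27.7642 + 12.6549 + 5.5632 = 134.06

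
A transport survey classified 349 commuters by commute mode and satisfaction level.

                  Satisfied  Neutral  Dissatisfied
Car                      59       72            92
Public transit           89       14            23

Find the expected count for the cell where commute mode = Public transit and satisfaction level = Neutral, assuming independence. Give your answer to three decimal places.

Row total (Public transit) = 126; column total (Neutral) = 86; grand total N = 349.
Expected count = (row total × column total) / N = 126 × 86 / 349 = 31.049.

31.049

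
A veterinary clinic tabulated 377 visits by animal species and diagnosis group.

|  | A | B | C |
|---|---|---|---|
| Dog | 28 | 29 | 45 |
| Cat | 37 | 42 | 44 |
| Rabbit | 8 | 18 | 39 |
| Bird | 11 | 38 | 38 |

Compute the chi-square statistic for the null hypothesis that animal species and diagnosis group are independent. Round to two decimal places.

20.90

Row totals: 102, 123, 65, 87. Column totals: 84, 127, 166. Grand total N = 377.
Expected counts (row total × column total / N):
  Dog, A: 102×84/377 = 22.727
  Dog, B: 102×127/377 = 34.361
  Dog, C: 102×166/377 = 44.912
  Cat, A: 123×84/377 = 27.406
  Cat, B: 123×127/377 = 41.435
  Cat, C: 123×166/377 = 54.159
  Rabbit, A: 65×84/377 = 14.483
  Rabbit, B: 65×127/377 = 21.897
  Rabbit, C: 65×166/377 = 28.621
  Bird, A: 87×84/377 = 19.385
  Bird, B: 87×127/377 = 29.308
  Bird, C: 87×166/377 = 38.308
Contributions (O − E)²/E:
  (28 − 22.727)²/22.727 = 1.2234
  (29 − 34.361)²/34.361 = 0.8364
  (45 − 44.912)²/44.912 = 0.0002
  (37 − 27.406)²/27.406 = 3.3586
  (42 − 41.435)²/41.435 = 0.0077
  (44 − 54.159)²/54.159 = 1.9056
  (8 − 14.483)²/14.483 = 2.9020
  (18 − 21.897)²/21.897 = 0.6935
  (39 − 28.621)²/28.621 = 3.7638
  (11 − 19.385)²/19.385 = 3.6269
  (38 − 29.308)²/29.308 = 2.5778
  (38 − 38.308)²/38.308 = 0.0025
χ² = 1.2234 + 0.8364 + 0.0002 + 3.3586 + 0.0077 + 1.9056 + 2.9020 + 0.6935 + 3.7638 + 3.6269 + 2.5778 + 0.0025 = 20.90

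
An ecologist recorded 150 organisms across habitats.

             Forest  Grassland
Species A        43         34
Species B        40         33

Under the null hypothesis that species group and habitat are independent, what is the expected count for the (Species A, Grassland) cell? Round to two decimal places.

34.39

Row total (Species A) = 77; column total (Grassland) = 67; grand total N = 150.
Expected count = (row total × column total) / N = 77 × 67 / 150 = 34.39.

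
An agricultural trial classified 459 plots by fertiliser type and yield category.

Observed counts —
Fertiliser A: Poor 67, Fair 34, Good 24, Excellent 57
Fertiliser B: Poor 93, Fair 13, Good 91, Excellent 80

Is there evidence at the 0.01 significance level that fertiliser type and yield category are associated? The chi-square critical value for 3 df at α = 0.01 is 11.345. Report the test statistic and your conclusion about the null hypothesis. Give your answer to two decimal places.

38.49; reject H₀

Row totals: 182, 277. Column totals: 160, 47, 115, 137. Grand total N = 459.
Expected counts (row total × column total / N):
  Fertiliser A, Poor: 182×160/459 = 63.442
  Fertiliser A, Fair: 182×47/459 = 18.636
  Fertiliser A, Good: 182×115/459 = 45.599
  Fertiliser A, Excellent: 182×137/459 = 54.322
  Fertiliser B, Poor: 277×160/459 = 96.558
  Fertiliser B, Fair: 277×47/459 = 28.364
  Fertiliser B, Good: 277×115/459 = 69.401
  Fertiliser B, Excellent: 277×137/459 = 82.678
Contributions (O − E)²/E:
  (67 − 63.442)²/63.442 = 0.1995
  (34 − 18.636)²/18.636 = 12.6665
  (24 − 45.599)²/45.599 = 10.2309
  (57 − 54.322)²/54.322 = 0.1320
  (93 − 96.558)²/96.558 = 0.1311
  (13 − 28.364)²/28.364 = 8.3223
  (91 − 69.401)²/69.401 = 6.7220
  (80 − 82.678)²/82.678 = 0.0867
χ² = 0.1995 + 12.6665 + 10.2309 + 0.1320 + 0.1311 + 8.3223 + 6.7220 + 0.0867 = 38.49
df = (2−1)(4−1) = 3. Since 38.49 > 11.345, reject the null hypothesis of independence at α = 0.01.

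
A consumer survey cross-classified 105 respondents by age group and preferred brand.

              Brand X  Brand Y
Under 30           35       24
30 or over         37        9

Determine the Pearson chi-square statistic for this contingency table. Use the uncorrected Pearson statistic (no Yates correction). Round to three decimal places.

Row totals: 59, 46. Column totals: 72, 33. Grand total N = 105.
Expected counts (row total × column total / N):
  Under 30, Brand X: 59×72/105 = 40.4571
  Under 30, Brand Y: 59×33/105 = 18.5429
  30 or over, Brand X: 46×72/105 = 31.5429
  30 or over, Brand Y: 46×33/105 = 14.4571
Contributions (O − E)²/E:
  (35 − 40.4571)²/40.4571 = 0.7361
  (24 − 18.5429)²/18.5429 = 1.6060
  (37 − 31.5429)²/31.5429 = 0.9441
  (9 − 14.4571)²/14.4571 = 2.0599
χ² = 0.7361 + 1.6060 + 0.9441 + 2.0599 = 5.346

5.346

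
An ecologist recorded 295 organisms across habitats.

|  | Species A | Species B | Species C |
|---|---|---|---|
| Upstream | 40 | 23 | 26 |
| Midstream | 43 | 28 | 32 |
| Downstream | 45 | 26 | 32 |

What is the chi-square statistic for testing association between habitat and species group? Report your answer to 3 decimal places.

Row totals: 89, 103, 103. Column totals: 128, 77, 90. Grand total N = 295.
Expected counts (row total × column total / N):
  Upstream, Species A: 89×128/295 = 38.6169
  Upstream, Species B: 89×77/295 = 23.2305
  Upstream, Species C: 89×90/295 = 27.1525
  Midstream, Species A: 103×128/295 = 44.6915
  Midstream, Species B: 103×77/295 = 26.8847
  Midstream, Species C: 103×90/295 = 31.4237
  Downstream, Species A: 103×128/295 = 44.6915
  Downstream, Species B: 103×77/295 = 26.8847
  Downstream, Species C: 103×90/295 = 31.4237
Contributions (O − E)²/E:
  (40 − 38.6169)²/38.6169 = 0.0495
  (23 − 23.2305)²/23.2305 = 0.0023
  (26 − 27.1525)²/27.1525 = 0.0489
  (43 − 44.6915)²/44.6915 = 0.0640
  (28 − 26.8847)²/26.8847 = 0.0463
  (32 − 31.4237)²/31.4237 = 0.0106
  (45 − 44.6915)²/44.6915 = 0.0021
  (26 − 26.8847)²/26.8847 = 0.0291
  (32 − 31.4237)²/31.4237 = 0.0106
χ² = 0.0495 + 0.0023 + 0.0489 + 0.0640 + 0.0463 + 0.0106 + 0.0021 + 0.0291 + 0.0106 = 0.263

0.263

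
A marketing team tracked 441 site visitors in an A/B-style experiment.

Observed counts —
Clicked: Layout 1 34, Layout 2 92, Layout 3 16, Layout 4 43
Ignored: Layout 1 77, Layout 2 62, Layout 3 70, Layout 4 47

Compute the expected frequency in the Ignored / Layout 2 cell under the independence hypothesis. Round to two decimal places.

Row total (Ignored) = 256; column total (Layout 2) = 154; grand total N = 441.
Expected count = (row total × column total) / N = 256 × 154 / 441 = 89.40.

89.40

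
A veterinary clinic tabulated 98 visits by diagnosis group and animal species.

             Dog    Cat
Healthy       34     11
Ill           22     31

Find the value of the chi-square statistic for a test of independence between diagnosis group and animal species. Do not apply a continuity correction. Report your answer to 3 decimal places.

11.519

Row totals: 45, 53. Column totals: 56, 42. Grand total N = 98.
Expected counts (row total × column total / N):
  Healthy, Dog: 45×56/98 = 25.7143
  Healthy, Cat: 45×42/98 = 19.2857
  Ill, Dog: 53×56/98 = 30.2857
  Ill, Cat: 53×42/98 = 22.7143
Contributions (O − E)²/E:
  (34 − 25.7143)²/25.7143 = 2.6698
  (11 − 19.2857)²/19.2857 = 3.5598
  (22 − 30.2857)²/30.2857 = 2.2668
  (31 − 22.7143)²/22.7143 = 3.0224
χ² = 2.6698 + 3.5598 + 2.2668 + 3.0224 = 11.519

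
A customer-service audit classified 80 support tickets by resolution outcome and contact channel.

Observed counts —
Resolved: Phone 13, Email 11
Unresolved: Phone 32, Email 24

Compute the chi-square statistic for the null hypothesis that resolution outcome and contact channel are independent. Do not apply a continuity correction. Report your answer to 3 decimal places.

Row totals: 24, 56. Column totals: 45, 35. Grand total N = 80.
Expected counts (row total × column total / N):
  Resolved, Phone: 24×45/80 = 13.5000
  Resolved, Email: 24×35/80 = 10.5000
  Unresolved, Phone: 56×45/80 = 31.5000
  Unresolved, Email: 56×35/80 = 24.5000
Contributions (O − E)²/E:
  (13 − 13.5000)²/13.5000 = 0.0185
  (11 − 10.5000)²/10.5000 = 0.0238
  (32 − 31.5000)²/31.5000 = 0.0079
  (24 − 24.5000)²/24.5000 = 0.0102
χ² = 0.0185 + 0.0238 + 0.0079 + 0.0102 = 0.060

0.060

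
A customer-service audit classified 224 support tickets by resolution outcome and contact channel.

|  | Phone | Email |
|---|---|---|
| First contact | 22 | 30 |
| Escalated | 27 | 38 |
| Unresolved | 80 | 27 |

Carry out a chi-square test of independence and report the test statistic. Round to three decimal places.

Row totals: 52, 65, 107. Column totals: 129, 95. Grand total N = 224.
Expected counts (row total × column total / N):
  First contact, Phone: 52×129/224 = 29.94643
  First contact, Email: 52×95/224 = 22.05357
  Escalated, Phone: 65×129/224 = 37.43304
  Escalated, Email: 65×95/224 = 27.56696
  Unresolved, Phone: 107×129/224 = 61.62054
  Unresolved, Email: 107×95/224 = 45.37946
Contributions (O − E)²/E:
  (22 − 29.94643)²/29.94643 = 2.1086
  (30 − 22.05357)²/22.05357 = 2.8633
  (27 − 37.43304)²/37.43304 = 2.9078
  (38 − 27.56696)²/27.56696 = 3.9485
  (80 − 61.62054)²/61.62054 = 5.4820
  (27 − 45.37946)²/45.37946 = 7.4440
χ² = 2.1086 + 2.8633 + 2.9078 + 3.9485 + 5.4820 + 7.4440 = 24.754

24.754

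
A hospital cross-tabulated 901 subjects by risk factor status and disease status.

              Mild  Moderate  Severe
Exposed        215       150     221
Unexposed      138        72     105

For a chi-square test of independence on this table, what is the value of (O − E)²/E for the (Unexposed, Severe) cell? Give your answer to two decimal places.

0.71

Row total (Unexposed) = 315; column total (Severe) = 326; N = 901.
Expected count E = 315 × 326 / 901 = 113.973.
Contribution = (O − E)²/E = (105 − 113.973)² / 113.973 = 0.71.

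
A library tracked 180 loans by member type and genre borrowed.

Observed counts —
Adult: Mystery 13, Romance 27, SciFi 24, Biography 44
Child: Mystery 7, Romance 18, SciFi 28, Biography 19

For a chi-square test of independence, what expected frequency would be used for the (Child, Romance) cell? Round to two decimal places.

18.00

Row total (Child) = 72; column total (Romance) = 45; grand total N = 180.
Expected count = (row total × column total) / N = 72 × 45 / 180 = 18.00.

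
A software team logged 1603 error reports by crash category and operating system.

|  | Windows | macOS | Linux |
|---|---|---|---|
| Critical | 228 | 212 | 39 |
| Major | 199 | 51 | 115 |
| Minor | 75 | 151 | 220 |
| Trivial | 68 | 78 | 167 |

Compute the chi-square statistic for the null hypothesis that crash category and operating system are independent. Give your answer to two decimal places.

345.49

Row totals: 479, 365, 446, 313. Column totals: 570, 492, 541. Grand total N = 1603.
Expected counts (row total × column total / N):
  Critical, Windows: 479×570/1603 = 170.324
  Critical, macOS: 479×492/1603 = 147.017
  Critical, Linux: 479×541/1603 = 161.659
  Major, Windows: 365×570/1603 = 129.788
  Major, macOS: 365×492/1603 = 112.027
  Major, Linux: 365×541/1603 = 123.185
  Minor, Windows: 446×570/1603 = 158.590
  Minor, macOS: 446×492/1603 = 136.888
  Minor, Linux: 446×541/1603 = 150.522
  Trivial, Windows: 313×570/1603 = 111.298
  Trivial, macOS: 313×492/1603 = 96.067
  Trivial, Linux: 313×541/1603 = 105.635
Contributions (O − E)²/E:
  (228 − 170.324)²/170.324 = 19.5305
  (212 − 147.017)²/147.017 = 28.7231
  (39 − 161.659)²/161.659 = 93.0677
  (199 − 129.788)²/129.788 = 36.9087
  (51 − 112.027)²/112.027 = 33.2446
  (115 − 123.185)²/123.185 = 0.5439
  (75 − 158.590)²/158.590 = 44.0588
  (151 − 136.888)²/136.888 = 1.4548
  (220 − 150.522)²/150.522 = 32.0697
  (68 − 111.298)²/111.298 = 16.8441
  (78 − 96.067)²/96.067 = 3.3978
  (167 − 105.635)²/105.635 = 35.6479
χ² = 19.5305 + 28.7231 + 93.0677 + 36.9087 + 33.2446 + 0.5439 + 44.0588 + 1.4548 + 32.0697 + 16.8441 + 3.3978 + 35.6479 = 345.49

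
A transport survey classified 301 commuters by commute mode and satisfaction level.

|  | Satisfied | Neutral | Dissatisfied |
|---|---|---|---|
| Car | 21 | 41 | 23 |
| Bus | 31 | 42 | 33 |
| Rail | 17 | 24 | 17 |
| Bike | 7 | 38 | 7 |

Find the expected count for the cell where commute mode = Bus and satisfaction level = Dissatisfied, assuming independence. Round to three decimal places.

28.173

Row total (Bus) = 106; column total (Dissatisfied) = 80; grand total N = 301.
Expected count = (row total × column total) / N = 106 × 80 / 301 = 28.173.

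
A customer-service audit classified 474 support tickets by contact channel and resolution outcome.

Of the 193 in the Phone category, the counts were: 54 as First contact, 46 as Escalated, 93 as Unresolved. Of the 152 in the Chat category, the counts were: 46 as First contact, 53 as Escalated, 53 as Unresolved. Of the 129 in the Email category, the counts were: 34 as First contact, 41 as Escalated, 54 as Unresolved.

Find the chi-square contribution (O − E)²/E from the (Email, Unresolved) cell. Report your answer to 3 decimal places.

0.003

Row total (Email) = 129; column total (Unresolved) = 200; N = 474.
Expected count E = 129 × 200 / 474 = 54.4304.
Contribution = (O − E)²/E = (54 − 54.4304)² / 54.4304 = 0.003.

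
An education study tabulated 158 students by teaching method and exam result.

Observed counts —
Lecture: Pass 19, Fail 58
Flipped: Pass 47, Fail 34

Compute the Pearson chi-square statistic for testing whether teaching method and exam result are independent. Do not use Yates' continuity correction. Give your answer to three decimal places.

Row totals: 77, 81. Column totals: 66, 92. Grand total N = 158.
Expected counts (row total × column total / N):
  Lecture, Pass: 77×66/158 = 32.16456
  Lecture, Fail: 77×92/158 = 44.83544
  Flipped, Pass: 81×66/158 = 33.83544
  Flipped, Fail: 81×92/158 = 47.16456
Contributions (O − E)²/E:
  (19 − 32.16456)²/32.16456 = 5.3881
  (58 − 44.83544)²/44.83544 = 3.8654
  (47 − 33.83544)²/33.83544 = 5.1220
  (34 − 47.16456)²/47.16456 = 3.6745
χ² = 5.3881 + 3.8654 + 5.1220 + 3.6745 = 18.050

18.050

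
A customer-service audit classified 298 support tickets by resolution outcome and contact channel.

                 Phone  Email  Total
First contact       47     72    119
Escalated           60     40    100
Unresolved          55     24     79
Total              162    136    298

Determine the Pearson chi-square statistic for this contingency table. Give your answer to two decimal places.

Grand total N = 298.
Expected counts (row total × column total / N):
  First contact, Phone: 119×162/298 = 64.691
  First contact, Email: 119×136/298 = 54.309
  Escalated, Phone: 100×162/298 = 54.362
  Escalated, Email: 100×136/298 = 45.638
  Unresolved, Phone: 79×162/298 = 42.946
  Unresolved, Email: 79×136/298 = 36.054
Contributions (O − E)²/E:
  (47 − 64.691)²/64.691 = 4.8379
  (72 − 54.309)²/54.309 = 5.7628
  (60 − 54.362)²/54.362 = 0.5847
  (40 − 45.638)²/45.638 = 0.6965
  (55 − 42.946)²/42.946 = 3.3833
  (24 − 36.054)²/36.054 = 4.0300
χ² = 4.8379 + 5.7628 + 0.5847 + 0.6965 + 3.3833 + 4.0300 = 19.30

19.30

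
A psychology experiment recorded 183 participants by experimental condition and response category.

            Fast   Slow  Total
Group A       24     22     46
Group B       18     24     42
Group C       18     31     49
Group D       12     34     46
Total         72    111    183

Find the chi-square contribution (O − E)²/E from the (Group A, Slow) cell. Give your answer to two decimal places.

1.25

Row total (Group A) = 46; column total (Slow) = 111; N = 183.
Expected count E = 46 × 111 / 183 = 27.902.
Contribution = (O − E)²/E = (22 − 27.902)² / 27.902 = 1.25.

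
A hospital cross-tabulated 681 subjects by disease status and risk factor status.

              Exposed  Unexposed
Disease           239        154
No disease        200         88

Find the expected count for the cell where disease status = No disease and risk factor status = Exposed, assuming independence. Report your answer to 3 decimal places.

185.656

Row total (No disease) = 288; column total (Exposed) = 439; grand total N = 681.
Expected count = (row total × column total) / N = 288 × 439 / 681 = 185.656.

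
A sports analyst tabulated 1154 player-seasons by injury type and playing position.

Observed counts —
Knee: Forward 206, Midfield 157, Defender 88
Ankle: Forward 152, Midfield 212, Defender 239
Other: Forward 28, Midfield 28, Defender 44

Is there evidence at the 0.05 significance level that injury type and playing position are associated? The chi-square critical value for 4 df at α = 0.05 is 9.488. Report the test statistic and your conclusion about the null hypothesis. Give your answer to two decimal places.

71.89; reject H₀

Row totals: 451, 603, 100. Column totals: 386, 397, 371. Grand total N = 1154.
Expected counts (row total × column total / N):
  Knee, Forward: 451×386/1154 = 150.8544
  Knee, Midfield: 451×397/1154 = 155.1534
  Knee, Defender: 451×371/1154 = 144.9922
  Ankle, Forward: 603×386/1154 = 201.6967
  Ankle, Midfield: 603×397/1154 = 207.4445
  Ankle, Defender: 603×371/1154 = 193.8588
  Other, Forward: 100×386/1154 = 33.4489
  Other, Midfield: 100×397/1154 = 34.4021
  Other, Defender: 100×371/1154 = 32.1490
Contributions (O − E)²/E:
  (206 − 150.8544)²/150.8544 = 20.1588
  (157 − 155.1534)²/155.1534 = 0.0220
  (88 − 144.9922)²/144.9922 = 22.4020
  (152 − 201.6967)²/201.6967 = 12.2449
  (212 − 207.4445)²/207.4445 = 0.1000
  (239 − 193.8588)²/193.8588 = 10.5114
  (28 − 33.4489)²/33.4489 = 0.8876
  (28 − 34.4021)²/34.4021 = 1.1914
  (44 − 32.1490)²/32.1490 = 4.3686
χ² = 20.1588 + 0.0220 + 22.4020 + 12.2449 + 0.1000 + 10.5114 + 0.8876 + 1.1914 + 4.3686 = 71.89
df = (3−1)(3−1) = 4. Since 71.89 > 9.488, reject the null hypothesis of independence at α = 0.05.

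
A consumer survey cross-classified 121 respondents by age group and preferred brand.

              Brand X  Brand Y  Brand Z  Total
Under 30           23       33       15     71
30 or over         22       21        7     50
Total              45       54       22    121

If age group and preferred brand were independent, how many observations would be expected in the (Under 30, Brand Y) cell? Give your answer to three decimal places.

31.686

Row total (Under 30) = 71; column total (Brand Y) = 54; grand total N = 121.
Expected count = (row total × column total) / N = 71 × 54 / 121 = 31.686.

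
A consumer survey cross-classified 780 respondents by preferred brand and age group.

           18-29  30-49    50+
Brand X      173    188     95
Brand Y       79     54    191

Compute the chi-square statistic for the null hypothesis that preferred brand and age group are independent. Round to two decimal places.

Row totals: 456, 324. Column totals: 252, 242, 286. Grand total N = 780.
Expected counts (row total × column total / N):
  Brand X, 18-29: 456×252/780 = 147.323
  Brand X, 30-49: 456×242/780 = 141.477
  Brand X, 50+: 456×286/780 = 167.200
  Brand Y, 18-29: 324×252/780 = 104.677
  Brand Y, 30-49: 324×242/780 = 100.523
  Brand Y, 50+: 324×286/780 = 118.800
Contributions (O − E)²/E:
  (173 − 147.323)²/147.323 = 4.4753
  (188 − 141.477)²/141.477 = 15.2985
  (95 − 167.200)²/167.200 = 31.1773
  (79 − 104.677)²/104.677 = 6.2985
  (54 − 100.523)²/100.523 = 21.5313
  (191 − 118.800)²/118.800 = 43.8791
χ² = 4.4753 + 15.2985 + 31.1773 + 6.2985 + 21.5313 + 43.8791 = 122.66

122.66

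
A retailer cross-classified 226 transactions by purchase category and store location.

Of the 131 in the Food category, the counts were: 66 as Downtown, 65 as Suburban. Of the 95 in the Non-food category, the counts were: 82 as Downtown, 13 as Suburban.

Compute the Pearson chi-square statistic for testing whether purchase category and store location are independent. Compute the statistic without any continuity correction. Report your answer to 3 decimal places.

Row totals: 131, 95. Column totals: 148, 78. Grand total N = 226.
Expected counts (row total × column total / N):
  Food, Downtown: 131×148/226 = 85.7876
  Food, Suburban: 131×78/226 = 45.2124
  Non-food, Downtown: 95×148/226 = 62.2124
  Non-food, Suburban: 95×78/226 = 32.7876
Contributions (O − E)²/E:
  (66 − 85.7876)²/85.7876 = 4.5642
  (65 − 45.2124)²/45.2124 = 8.6602
  (82 − 62.2124)²/62.2124 = 6.2937
  (13 − 32.7876)²/32.7876 = 11.9420
χ² = 4.5642 + 8.6602 + 6.2937 + 11.9420 = 31.460

31.460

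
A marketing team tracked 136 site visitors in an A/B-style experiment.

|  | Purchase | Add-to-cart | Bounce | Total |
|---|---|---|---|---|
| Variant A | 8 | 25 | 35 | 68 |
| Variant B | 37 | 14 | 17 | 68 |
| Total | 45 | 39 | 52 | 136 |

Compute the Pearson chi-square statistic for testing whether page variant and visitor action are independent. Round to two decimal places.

Grand total N = 136.
Expected counts (row total × column total / N):
  Variant A, Purchase: 68×45/136 = 22.500
  Variant A, Add-to-cart: 68×39/136 = 19.500
  Variant A, Bounce: 68×52/136 = 26.000
  Variant B, Purchase: 68×45/136 = 22.500
  Variant B, Add-to-cart: 68×39/136 = 19.500
  Variant B, Bounce: 68×52/136 = 26.000
Contributions (O − E)²/E:
  (8 − 22.500)²/22.500 = 9.3444
  (25 − 19.500)²/19.500 = 1.5513
  (35 − 26.000)²/26.000 = 3.1154
  (37 − 22.500)²/22.500 = 9.3444
  (14 − 19.500)²/19.500 = 1.5513
  (17 − 26.000)²/26.000 = 3.1154
χ² = 9.3444 + 1.5513 + 3.1154 + 9.3444 + 1.5513 + 3.1154 = 28.02

28.02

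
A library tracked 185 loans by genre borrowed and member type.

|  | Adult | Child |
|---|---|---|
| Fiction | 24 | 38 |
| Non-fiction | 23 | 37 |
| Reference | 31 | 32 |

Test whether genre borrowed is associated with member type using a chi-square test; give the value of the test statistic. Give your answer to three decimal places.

1.946

Row totals: 62, 60, 63. Column totals: 78, 107. Grand total N = 185.
Expected counts (row total × column total / N):
  Fiction, Adult: 62×78/185 = 26.1405
  Fiction, Child: 62×107/185 = 35.8595
  Non-fiction, Adult: 60×78/185 = 25.2973
  Non-fiction, Child: 60×107/185 = 34.7027
  Reference, Adult: 63×78/185 = 26.5622
  Reference, Child: 63×107/185 = 36.4378
Contributions (O − E)²/E:
  (24 − 26.1405)²/26.1405 = 0.1753
  (38 − 35.8595)²/35.8595 = 0.1278
  (23 − 25.2973)²/25.2973 = 0.2086
  (37 − 34.7027)²/34.7027 = 0.1521
  (31 − 26.5622)²/26.5622 = 0.7414
  (32 − 36.4378)²/36.4378 = 0.5405
χ² = 0.1753 + 0.1278 + 0.2086 + 0.1521 + 0.7414 + 0.5405 = 1.946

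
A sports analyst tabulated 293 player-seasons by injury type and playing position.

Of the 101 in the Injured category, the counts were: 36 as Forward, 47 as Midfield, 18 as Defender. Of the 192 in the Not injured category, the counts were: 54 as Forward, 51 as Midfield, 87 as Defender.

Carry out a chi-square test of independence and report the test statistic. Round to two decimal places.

23.07

Row totals: 101, 192. Column totals: 90, 98, 105. Grand total N = 293.
Expected counts (row total × column total / N):
  Injured, Forward: 101×90/293 = 31.024
  Injured, Midfield: 101×98/293 = 33.782
  Injured, Defender: 101×105/293 = 36.195
  Not injured, Forward: 192×90/293 = 58.976
  Not injured, Midfield: 192×98/293 = 64.218
  Not injured, Defender: 192×105/293 = 68.805
Contributions (O − E)²/E:
  (36 − 31.024)²/31.024 = 0.7981
  (47 − 33.782)²/33.782 = 5.1719
  (18 − 36.195)²/36.195 = 9.1465
  (54 − 58.976)²/58.976 = 0.4198
  (51 − 64.218)²/64.218 = 2.7207
  (87 − 68.805)²/68.805 = 4.8115
χ² = 0.7981 + 5.1719 + 9.1465 + 0.4198 + 2.7207 + 4.8115 = 23.07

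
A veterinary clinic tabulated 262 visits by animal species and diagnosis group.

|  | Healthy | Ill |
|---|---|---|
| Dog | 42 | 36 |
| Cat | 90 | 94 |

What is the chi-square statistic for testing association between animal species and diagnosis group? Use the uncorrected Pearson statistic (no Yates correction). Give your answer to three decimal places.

Row totals: 78, 184. Column totals: 132, 130. Grand total N = 262.
Expected counts (row total × column total / N):
  Dog, Healthy: 78×132/262 = 39.2977
  Dog, Ill: 78×130/262 = 38.7023
  Cat, Healthy: 184×132/262 = 92.7023
  Cat, Ill: 184×130/262 = 91.2977
Contributions (O − E)²/E:
  (42 − 39.2977)²/39.2977 = 0.1858
  (36 − 38.7023)²/38.7023 = 0.1887
  (90 − 92.7023)²/92.7023 = 0.0788
  (94 − 91.2977)²/91.2977 = 0.0800
χ² = 0.1858 + 0.1887 + 0.0788 + 0.0800 = 0.533

0.533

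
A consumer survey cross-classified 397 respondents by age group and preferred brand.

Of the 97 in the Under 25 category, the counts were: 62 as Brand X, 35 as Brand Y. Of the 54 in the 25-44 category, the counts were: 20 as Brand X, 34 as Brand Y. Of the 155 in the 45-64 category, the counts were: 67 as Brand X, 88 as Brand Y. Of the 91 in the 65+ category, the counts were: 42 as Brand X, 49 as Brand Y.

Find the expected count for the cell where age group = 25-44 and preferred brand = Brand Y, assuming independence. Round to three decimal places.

Row total (25-44) = 54; column total (Brand Y) = 206; grand total N = 397.
Expected count = (row total × column total) / N = 54 × 206 / 397 = 28.020.

28.020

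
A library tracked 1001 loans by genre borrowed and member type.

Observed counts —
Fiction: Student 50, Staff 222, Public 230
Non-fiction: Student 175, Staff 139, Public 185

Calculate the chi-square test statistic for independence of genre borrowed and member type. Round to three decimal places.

93.399

Row totals: 502, 499. Column totals: 225, 361, 415. Grand total N = 1001.
Expected counts (row total × column total / N):
  Fiction, Student: 502×225/1001 = 112.8372
  Fiction, Staff: 502×361/1001 = 181.0410
  Fiction, Public: 502×415/1001 = 208.1219
  Non-fiction, Student: 499×225/1001 = 112.1628
  Non-fiction, Staff: 499×361/1001 = 179.9590
  Non-fiction, Public: 499×415/1001 = 206.8781
Contributions (O − E)²/E:
  (50 − 112.8372)²/112.8372 = 34.9930
  (222 − 181.0410)²/181.0410 = 9.2666
  (230 − 208.1219)²/208.1219 = 2.2999
  (175 − 112.1628)²/112.1628 = 35.2034
  (139 − 179.9590)²/179.9590 = 9.3223
  (185 − 206.8781)²/206.8781 = 2.3137
χ² = 34.9930 + 9.2666 + 2.2999 + 35.2034 + 9.3223 + 2.3137 = 93.399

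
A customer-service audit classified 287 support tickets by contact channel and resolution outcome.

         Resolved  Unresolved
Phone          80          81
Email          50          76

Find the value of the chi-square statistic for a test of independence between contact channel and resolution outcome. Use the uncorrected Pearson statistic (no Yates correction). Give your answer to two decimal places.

2.86

Row totals: 161, 126. Column totals: 130, 157. Grand total N = 287.
Expected counts (row total × column total / N):
  Phone, Resolved: 161×130/287 = 72.927
  Phone, Unresolved: 161×157/287 = 88.073
  Email, Resolved: 126×130/287 = 57.073
  Email, Unresolved: 126×157/287 = 68.927
Contributions (O − E)²/E:
  (80 − 72.927)²/72.927 = 0.6860
  (81 − 88.073)²/88.073 = 0.5680
  (50 − 57.073)²/57.073 = 0.8765
  (76 − 68.927)²/68.927 = 0.7258
χ² = 0.6860 + 0.5680 + 0.8765 + 0.7258 = 2.86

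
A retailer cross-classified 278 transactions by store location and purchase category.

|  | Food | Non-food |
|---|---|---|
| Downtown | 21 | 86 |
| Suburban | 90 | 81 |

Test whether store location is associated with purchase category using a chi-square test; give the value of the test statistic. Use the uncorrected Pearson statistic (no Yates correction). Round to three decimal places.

Row totals: 107, 171. Column totals: 111, 167. Grand total N = 278.
Expected counts (row total × column total / N):
  Downtown, Food: 107×111/278 = 42.72302
  Downtown, Non-food: 107×167/278 = 64.27698
  Suburban, Food: 171×111/278 = 68.27698
  Suburban, Non-food: 171×167/278 = 102.72302
Contributions (O − E)²/E:
  (21 − 42.72302)²/42.72302 = 11.0453
  (86 − 64.27698)²/64.27698 = 7.3415
  (90 − 68.27698)²/68.27698 = 6.9114
  (81 − 102.72302)²/102.72302 = 4.5938
χ² = 11.0453 + 7.3415 + 6.9114 + 4.5938 = 29.892

29.892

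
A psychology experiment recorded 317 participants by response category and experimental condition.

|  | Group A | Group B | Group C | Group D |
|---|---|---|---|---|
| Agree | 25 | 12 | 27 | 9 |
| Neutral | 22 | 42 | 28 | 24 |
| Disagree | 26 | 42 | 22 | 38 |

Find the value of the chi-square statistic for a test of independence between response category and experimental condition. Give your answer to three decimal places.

25.462

Row totals: 73, 116, 128. Column totals: 73, 96, 77, 71. Grand total N = 317.
Expected counts (row total × column total / N):
  Agree, Group A: 73×73/317 = 16.8107
  Agree, Group B: 73×96/317 = 22.1073
  Agree, Group C: 73×77/317 = 17.7319
  Agree, Group D: 73×71/317 = 16.3502
  Neutral, Group A: 116×73/317 = 26.7129
  Neutral, Group B: 116×96/317 = 35.1293
  Neutral, Group C: 116×77/317 = 28.1767
  Neutral, Group D: 116×71/317 = 25.9811
  Disagree, Group A: 128×73/317 = 29.4763
  Disagree, Group B: 128×96/317 = 38.7634
  Disagree, Group C: 128×77/317 = 31.0915
  Disagree, Group D: 128×71/317 = 28.6688
Contributions (O − E)²/E:
  (25 − 16.8107)²/16.8107 = 3.9894
  (12 − 22.1073)²/22.1073 = 4.6210
  (27 − 17.7319)²/17.7319 = 4.8442
  (9 − 16.3502)²/16.3502 = 3.3043
  (22 − 26.7129)²/26.7129 = 0.8315
  (42 − 35.1293)²/35.1293 = 1.3438
  (28 − 28.1767)²/28.1767 = 0.0011
  (24 − 25.9811)²/25.9811 = 0.1511
  (26 − 29.4763)²/29.4763 = 0.4100
  (42 − 38.7634)²/38.7634 = 0.2702
  (22 − 31.0915)²/31.0915 = 2.6585
  (38 − 28.6688)²/28.6688 = 3.0371
χ² = 3.9894 + 4.6210 + 4.8442 + 3.3043 + 0.8315 + 1.3438 + 0.0011 + 0.1511 + 0.4100 + 0.2702 + 2.6585 + 3.0371 = 25.462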